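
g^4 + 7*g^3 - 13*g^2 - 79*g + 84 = (g - 3)*(g - 1)*(g + 4)*(g + 7)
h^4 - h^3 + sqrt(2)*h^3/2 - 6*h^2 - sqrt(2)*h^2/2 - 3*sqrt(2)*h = h*(h - 3)*(h + 2)*(h + sqrt(2)/2)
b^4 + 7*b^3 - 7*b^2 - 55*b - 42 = (b - 3)*(b + 1)*(b + 2)*(b + 7)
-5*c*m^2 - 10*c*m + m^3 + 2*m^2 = m*(-5*c + m)*(m + 2)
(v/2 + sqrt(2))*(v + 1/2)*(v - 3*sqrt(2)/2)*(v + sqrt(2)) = v^4/2 + v^3/4 + 3*sqrt(2)*v^3/4 - 5*v^2/2 + 3*sqrt(2)*v^2/8 - 3*sqrt(2)*v - 5*v/4 - 3*sqrt(2)/2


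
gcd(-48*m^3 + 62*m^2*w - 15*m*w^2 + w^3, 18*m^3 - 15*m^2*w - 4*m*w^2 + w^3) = 6*m^2 - 7*m*w + w^2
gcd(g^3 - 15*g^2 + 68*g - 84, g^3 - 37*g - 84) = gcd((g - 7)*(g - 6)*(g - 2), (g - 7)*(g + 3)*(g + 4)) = g - 7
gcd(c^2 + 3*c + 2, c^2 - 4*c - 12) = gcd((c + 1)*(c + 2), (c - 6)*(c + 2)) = c + 2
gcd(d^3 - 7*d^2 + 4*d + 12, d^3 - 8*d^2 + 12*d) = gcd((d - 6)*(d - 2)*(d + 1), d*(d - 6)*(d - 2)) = d^2 - 8*d + 12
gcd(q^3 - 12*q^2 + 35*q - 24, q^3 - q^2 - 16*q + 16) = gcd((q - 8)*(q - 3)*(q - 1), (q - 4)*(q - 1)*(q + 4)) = q - 1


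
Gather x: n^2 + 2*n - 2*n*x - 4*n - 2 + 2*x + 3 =n^2 - 2*n + x*(2 - 2*n) + 1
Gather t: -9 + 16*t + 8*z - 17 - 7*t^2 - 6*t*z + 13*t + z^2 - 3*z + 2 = -7*t^2 + t*(29 - 6*z) + z^2 + 5*z - 24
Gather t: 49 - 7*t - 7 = 42 - 7*t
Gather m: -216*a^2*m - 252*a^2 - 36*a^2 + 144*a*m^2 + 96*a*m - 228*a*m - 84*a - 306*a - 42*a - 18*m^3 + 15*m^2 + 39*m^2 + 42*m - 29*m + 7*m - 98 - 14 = -288*a^2 - 432*a - 18*m^3 + m^2*(144*a + 54) + m*(-216*a^2 - 132*a + 20) - 112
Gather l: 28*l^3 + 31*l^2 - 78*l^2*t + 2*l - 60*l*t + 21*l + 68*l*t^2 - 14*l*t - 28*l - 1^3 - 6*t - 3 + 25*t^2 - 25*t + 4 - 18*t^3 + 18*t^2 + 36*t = 28*l^3 + l^2*(31 - 78*t) + l*(68*t^2 - 74*t - 5) - 18*t^3 + 43*t^2 + 5*t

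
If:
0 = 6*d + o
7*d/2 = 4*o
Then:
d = 0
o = 0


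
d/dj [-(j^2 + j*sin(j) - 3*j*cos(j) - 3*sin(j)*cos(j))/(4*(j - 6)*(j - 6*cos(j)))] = ((j - 6)*(j - 6*cos(j))*(-3*j*sin(j) - j*cos(j) - 2*j - sin(j) + 3*cos(j) + 3*cos(2*j)) + (j - 6)*(6*sin(j) + 1)*(j^2 + j*sin(j) - 3*j*cos(j) - 3*sin(2*j)/2) + (j - 6*cos(j))*(j^2 + j*sin(j) - 3*j*cos(j) - 3*sin(2*j)/2))/(4*(j - 6)^2*(j - 6*cos(j))^2)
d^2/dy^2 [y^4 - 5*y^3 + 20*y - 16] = 6*y*(2*y - 5)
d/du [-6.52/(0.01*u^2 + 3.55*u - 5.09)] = (0.1304*u + 23.146)/(0.01*u^2 + 3.55*u - 5.09)^2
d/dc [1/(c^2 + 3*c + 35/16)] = 256*(-2*c - 3)/(16*c^2 + 48*c + 35)^2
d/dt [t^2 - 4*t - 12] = 2*t - 4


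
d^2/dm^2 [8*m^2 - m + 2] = 16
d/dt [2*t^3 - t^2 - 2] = 2*t*(3*t - 1)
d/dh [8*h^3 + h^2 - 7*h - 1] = 24*h^2 + 2*h - 7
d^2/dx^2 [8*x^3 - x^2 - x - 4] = 48*x - 2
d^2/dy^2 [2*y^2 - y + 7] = 4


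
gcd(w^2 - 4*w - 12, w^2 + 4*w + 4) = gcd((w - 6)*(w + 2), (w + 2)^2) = w + 2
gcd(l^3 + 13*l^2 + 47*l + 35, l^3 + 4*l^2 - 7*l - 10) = l^2 + 6*l + 5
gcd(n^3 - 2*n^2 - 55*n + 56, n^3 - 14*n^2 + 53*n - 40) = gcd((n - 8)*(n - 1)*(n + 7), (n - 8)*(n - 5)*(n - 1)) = n^2 - 9*n + 8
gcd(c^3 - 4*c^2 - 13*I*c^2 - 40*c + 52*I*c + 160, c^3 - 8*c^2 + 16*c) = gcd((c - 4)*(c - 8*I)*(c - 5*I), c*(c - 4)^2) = c - 4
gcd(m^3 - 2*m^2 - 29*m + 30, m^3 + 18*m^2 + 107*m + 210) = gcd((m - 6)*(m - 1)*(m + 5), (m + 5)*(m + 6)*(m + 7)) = m + 5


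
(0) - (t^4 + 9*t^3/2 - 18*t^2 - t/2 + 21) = -t^4 - 9*t^3/2 + 18*t^2 + t/2 - 21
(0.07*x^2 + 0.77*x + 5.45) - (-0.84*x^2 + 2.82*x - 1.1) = 0.91*x^2 - 2.05*x + 6.55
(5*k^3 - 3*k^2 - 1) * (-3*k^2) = -15*k^5 + 9*k^4 + 3*k^2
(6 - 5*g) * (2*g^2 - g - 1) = -10*g^3 + 17*g^2 - g - 6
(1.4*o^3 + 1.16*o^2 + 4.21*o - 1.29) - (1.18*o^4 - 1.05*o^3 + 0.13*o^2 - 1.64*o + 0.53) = -1.18*o^4 + 2.45*o^3 + 1.03*o^2 + 5.85*o - 1.82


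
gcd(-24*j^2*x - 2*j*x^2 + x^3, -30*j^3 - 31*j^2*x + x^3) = -6*j + x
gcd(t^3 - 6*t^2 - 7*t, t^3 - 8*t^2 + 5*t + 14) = t^2 - 6*t - 7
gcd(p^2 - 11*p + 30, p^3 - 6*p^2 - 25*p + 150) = p^2 - 11*p + 30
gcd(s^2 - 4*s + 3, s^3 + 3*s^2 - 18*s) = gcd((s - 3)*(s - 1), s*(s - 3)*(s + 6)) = s - 3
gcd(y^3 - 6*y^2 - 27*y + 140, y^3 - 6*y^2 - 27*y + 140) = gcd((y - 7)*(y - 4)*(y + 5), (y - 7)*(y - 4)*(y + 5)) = y^3 - 6*y^2 - 27*y + 140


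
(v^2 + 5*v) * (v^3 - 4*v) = v^5 + 5*v^4 - 4*v^3 - 20*v^2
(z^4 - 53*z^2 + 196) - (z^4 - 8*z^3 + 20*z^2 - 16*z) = 8*z^3 - 73*z^2 + 16*z + 196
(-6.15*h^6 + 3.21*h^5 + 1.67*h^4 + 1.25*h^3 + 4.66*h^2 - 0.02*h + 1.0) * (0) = 0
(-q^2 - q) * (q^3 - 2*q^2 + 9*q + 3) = -q^5 + q^4 - 7*q^3 - 12*q^2 - 3*q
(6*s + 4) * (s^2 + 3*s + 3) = 6*s^3 + 22*s^2 + 30*s + 12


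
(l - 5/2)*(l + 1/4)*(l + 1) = l^3 - 5*l^2/4 - 23*l/8 - 5/8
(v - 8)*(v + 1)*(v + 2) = v^3 - 5*v^2 - 22*v - 16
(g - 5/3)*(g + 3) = g^2 + 4*g/3 - 5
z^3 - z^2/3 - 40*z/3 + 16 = (z - 3)*(z - 4/3)*(z + 4)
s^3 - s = s*(s - 1)*(s + 1)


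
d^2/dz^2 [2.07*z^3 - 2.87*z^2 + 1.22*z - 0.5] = 12.42*z - 5.74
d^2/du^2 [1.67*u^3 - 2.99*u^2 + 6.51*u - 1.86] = 10.02*u - 5.98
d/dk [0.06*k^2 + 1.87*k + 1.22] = 0.12*k + 1.87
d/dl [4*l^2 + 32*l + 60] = 8*l + 32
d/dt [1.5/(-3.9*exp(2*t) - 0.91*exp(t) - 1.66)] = (11.7*exp(t) + 1.365)*exp(t)/(3.9*exp(2*t) + 0.91*exp(t) + 1.66)^2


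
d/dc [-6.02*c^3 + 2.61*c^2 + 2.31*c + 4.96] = -18.06*c^2 + 5.22*c + 2.31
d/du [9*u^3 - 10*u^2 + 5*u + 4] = 27*u^2 - 20*u + 5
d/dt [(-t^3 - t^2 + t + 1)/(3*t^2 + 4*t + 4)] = t*(-3*t^3 - 8*t^2 - 19*t - 14)/(9*t^4 + 24*t^3 + 40*t^2 + 32*t + 16)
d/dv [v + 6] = 1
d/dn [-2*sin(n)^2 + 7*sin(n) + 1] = (7 - 4*sin(n))*cos(n)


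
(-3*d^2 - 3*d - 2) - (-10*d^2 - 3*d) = 7*d^2 - 2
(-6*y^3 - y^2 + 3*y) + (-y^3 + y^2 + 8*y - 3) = -7*y^3 + 11*y - 3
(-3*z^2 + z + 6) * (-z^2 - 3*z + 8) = 3*z^4 + 8*z^3 - 33*z^2 - 10*z + 48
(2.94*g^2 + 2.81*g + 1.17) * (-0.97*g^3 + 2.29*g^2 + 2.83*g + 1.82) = -2.8518*g^5 + 4.0069*g^4 + 13.6202*g^3 + 15.9824*g^2 + 8.4253*g + 2.1294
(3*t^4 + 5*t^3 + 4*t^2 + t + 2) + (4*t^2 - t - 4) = 3*t^4 + 5*t^3 + 8*t^2 - 2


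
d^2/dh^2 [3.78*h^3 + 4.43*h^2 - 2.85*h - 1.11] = 22.68*h + 8.86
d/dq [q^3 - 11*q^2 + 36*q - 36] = 3*q^2 - 22*q + 36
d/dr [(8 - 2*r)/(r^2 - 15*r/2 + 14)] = 8/(4*r^2 - 28*r + 49)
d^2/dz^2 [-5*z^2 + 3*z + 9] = -10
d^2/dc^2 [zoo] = 0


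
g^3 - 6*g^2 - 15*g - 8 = (g - 8)*(g + 1)^2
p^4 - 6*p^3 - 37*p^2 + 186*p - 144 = (p - 8)*(p - 3)*(p - 1)*(p + 6)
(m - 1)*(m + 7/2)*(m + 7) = m^3 + 19*m^2/2 + 14*m - 49/2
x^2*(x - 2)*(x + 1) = x^4 - x^3 - 2*x^2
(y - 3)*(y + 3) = y^2 - 9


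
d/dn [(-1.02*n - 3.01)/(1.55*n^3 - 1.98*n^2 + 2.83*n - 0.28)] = (3.162*n^3 + 11.9769*n^2 - 11.9196*n + 8.8039)/(2.4025*n^6 - 6.138*n^5 + 12.6934*n^4 - 12.0748*n^3 + 9.1177*n^2 - 1.5848*n + 0.0784)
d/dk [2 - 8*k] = -8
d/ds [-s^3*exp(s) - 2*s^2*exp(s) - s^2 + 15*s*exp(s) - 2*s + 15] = -s^3*exp(s) - 5*s^2*exp(s) + 11*s*exp(s) - 2*s + 15*exp(s) - 2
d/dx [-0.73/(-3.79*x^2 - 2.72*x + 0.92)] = (-5.5334*x - 1.9856)/(3.79*x^2 + 2.72*x - 0.92)^2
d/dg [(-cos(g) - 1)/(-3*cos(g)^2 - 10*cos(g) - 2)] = (3*cos(g)^2 + 6*cos(g) + 8)*sin(g)/(-3*sin(g)^2 + 10*cos(g) + 5)^2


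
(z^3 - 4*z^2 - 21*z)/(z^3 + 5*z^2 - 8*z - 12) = z*(z^2 - 4*z - 21)/(z^3 + 5*z^2 - 8*z - 12)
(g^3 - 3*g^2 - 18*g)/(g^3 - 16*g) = (g^2 - 3*g - 18)/(g^2 - 16)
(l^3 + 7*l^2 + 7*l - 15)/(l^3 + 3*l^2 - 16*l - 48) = (l^2 + 4*l - 5)/(l^2 - 16)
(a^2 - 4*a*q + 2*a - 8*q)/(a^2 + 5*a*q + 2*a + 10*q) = (a - 4*q)/(a + 5*q)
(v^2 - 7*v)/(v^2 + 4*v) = (v - 7)/(v + 4)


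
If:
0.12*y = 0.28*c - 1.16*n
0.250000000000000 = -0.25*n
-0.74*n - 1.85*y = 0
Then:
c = -3.97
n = -1.00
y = 0.40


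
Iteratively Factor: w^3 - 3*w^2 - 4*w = (w)*(w^2 - 3*w - 4) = w*(w - 4)*(w + 1)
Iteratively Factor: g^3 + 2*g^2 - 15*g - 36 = (g + 3)*(g^2 - g - 12) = (g + 3)^2*(g - 4)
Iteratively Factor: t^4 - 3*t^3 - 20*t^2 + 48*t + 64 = (t - 4)*(t^3 + t^2 - 16*t - 16) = (t - 4)^2*(t^2 + 5*t + 4) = (t - 4)^2*(t + 1)*(t + 4)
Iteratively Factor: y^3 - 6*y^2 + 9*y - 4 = (y - 4)*(y^2 - 2*y + 1) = (y - 4)*(y - 1)*(y - 1)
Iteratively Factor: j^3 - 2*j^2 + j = (j)*(j^2 - 2*j + 1) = j*(j - 1)*(j - 1)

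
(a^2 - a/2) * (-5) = -5*a^2 + 5*a/2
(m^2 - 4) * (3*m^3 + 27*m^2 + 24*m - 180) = 3*m^5 + 27*m^4 + 12*m^3 - 288*m^2 - 96*m + 720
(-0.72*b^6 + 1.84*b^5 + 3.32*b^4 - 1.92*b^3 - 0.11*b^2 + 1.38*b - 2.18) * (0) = 0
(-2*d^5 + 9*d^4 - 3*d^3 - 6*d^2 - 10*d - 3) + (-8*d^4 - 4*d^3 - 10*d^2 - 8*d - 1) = -2*d^5 + d^4 - 7*d^3 - 16*d^2 - 18*d - 4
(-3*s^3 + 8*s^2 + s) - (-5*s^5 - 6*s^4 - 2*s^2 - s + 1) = 5*s^5 + 6*s^4 - 3*s^3 + 10*s^2 + 2*s - 1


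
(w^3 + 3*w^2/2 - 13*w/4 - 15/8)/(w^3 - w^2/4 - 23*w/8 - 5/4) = (4*w^2 + 4*w - 15)/(4*w^2 - 3*w - 10)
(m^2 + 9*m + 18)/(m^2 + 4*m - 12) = (m + 3)/(m - 2)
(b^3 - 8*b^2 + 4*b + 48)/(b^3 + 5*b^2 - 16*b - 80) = (b^2 - 4*b - 12)/(b^2 + 9*b + 20)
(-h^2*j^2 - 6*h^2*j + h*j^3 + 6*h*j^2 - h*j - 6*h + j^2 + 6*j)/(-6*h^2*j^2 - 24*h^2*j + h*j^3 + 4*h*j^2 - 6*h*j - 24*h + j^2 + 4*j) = (h*j + 6*h - j^2 - 6*j)/(6*h*j + 24*h - j^2 - 4*j)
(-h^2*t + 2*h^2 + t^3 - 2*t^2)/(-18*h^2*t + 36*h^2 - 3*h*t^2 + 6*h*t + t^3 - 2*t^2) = (-h^2 + t^2)/(-18*h^2 - 3*h*t + t^2)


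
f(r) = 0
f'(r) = 0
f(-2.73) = 0.00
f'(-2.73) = 0.00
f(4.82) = 0.00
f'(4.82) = 0.00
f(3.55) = 0.00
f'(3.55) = 0.00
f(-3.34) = 0.00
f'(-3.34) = 0.00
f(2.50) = 0.00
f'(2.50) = 0.00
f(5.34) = 0.00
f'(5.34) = 0.00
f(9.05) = 0.00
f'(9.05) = 0.00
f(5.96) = 0.00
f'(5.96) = 0.00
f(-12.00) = 0.00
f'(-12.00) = 0.00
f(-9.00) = 0.00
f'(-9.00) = 0.00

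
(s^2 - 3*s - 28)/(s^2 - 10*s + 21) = (s + 4)/(s - 3)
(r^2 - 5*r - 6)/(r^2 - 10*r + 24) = (r + 1)/(r - 4)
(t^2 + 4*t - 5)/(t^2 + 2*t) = (t^2 + 4*t - 5)/(t*(t + 2))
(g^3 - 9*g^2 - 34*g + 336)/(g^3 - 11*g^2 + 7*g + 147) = (g^2 - 2*g - 48)/(g^2 - 4*g - 21)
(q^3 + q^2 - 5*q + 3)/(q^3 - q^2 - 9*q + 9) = (q - 1)/(q - 3)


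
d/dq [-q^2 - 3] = -2*q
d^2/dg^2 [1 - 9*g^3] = -54*g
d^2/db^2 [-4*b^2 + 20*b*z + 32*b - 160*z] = -8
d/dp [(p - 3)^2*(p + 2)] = (p - 3)*(3*p + 1)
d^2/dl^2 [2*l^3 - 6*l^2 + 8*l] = 12*l - 12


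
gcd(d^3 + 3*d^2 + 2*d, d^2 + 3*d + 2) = d^2 + 3*d + 2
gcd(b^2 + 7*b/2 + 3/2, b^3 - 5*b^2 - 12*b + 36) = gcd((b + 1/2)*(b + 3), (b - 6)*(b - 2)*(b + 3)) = b + 3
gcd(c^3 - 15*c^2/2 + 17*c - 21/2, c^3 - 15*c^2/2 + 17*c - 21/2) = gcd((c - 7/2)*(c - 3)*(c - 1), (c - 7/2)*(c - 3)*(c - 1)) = c^3 - 15*c^2/2 + 17*c - 21/2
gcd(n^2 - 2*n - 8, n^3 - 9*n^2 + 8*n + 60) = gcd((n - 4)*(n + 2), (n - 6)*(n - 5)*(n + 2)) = n + 2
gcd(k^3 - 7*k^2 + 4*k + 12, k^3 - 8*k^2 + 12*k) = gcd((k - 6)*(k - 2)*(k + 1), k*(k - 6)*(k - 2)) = k^2 - 8*k + 12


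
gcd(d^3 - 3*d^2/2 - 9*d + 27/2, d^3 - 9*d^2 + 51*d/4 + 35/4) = 1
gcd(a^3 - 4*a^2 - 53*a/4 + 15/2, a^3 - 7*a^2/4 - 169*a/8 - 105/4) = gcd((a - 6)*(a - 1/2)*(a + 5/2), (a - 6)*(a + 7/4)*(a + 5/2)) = a^2 - 7*a/2 - 15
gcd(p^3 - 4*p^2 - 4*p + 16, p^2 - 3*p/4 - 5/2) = p - 2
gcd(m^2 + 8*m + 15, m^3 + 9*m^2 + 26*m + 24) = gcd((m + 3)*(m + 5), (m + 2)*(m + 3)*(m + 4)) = m + 3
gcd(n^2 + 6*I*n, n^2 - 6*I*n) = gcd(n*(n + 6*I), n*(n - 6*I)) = n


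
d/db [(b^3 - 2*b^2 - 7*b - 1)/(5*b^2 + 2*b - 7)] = (5*b^4 + 4*b^3 + 10*b^2 + 38*b + 51)/(25*b^4 + 20*b^3 - 66*b^2 - 28*b + 49)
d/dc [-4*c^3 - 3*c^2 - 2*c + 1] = -12*c^2 - 6*c - 2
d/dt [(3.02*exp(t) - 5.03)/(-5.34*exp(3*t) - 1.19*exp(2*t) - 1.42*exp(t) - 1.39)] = (32.2536*exp(3*t) - 76.9868*exp(2*t) - 11.9714*exp(t) - 11.3404)*exp(t)/(28.5156*exp(6*t) + 12.7092*exp(5*t) + 16.5817*exp(4*t) + 18.2248*exp(3*t) + 5.3246*exp(2*t) + 3.9476*exp(t) + 1.9321)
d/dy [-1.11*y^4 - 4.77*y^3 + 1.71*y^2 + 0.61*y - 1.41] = -4.44*y^3 - 14.31*y^2 + 3.42*y + 0.61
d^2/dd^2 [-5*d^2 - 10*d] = -10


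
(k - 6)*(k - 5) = k^2 - 11*k + 30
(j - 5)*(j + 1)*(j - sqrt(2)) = j^3 - 4*j^2 - sqrt(2)*j^2 - 5*j + 4*sqrt(2)*j + 5*sqrt(2)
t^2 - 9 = (t - 3)*(t + 3)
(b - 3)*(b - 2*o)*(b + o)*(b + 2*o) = b^4 + b^3*o - 3*b^3 - 4*b^2*o^2 - 3*b^2*o - 4*b*o^3 + 12*b*o^2 + 12*o^3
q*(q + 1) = q^2 + q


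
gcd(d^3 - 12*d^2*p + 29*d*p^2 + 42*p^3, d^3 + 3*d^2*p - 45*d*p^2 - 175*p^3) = -d + 7*p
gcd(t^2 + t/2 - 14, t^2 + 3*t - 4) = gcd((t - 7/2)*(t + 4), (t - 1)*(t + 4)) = t + 4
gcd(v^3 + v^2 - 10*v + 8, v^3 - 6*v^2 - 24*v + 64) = v^2 + 2*v - 8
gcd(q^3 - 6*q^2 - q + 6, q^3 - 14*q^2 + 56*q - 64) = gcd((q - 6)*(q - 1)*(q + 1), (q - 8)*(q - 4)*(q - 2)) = 1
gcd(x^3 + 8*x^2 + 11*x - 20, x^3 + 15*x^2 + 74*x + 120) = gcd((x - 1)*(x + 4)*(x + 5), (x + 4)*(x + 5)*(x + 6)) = x^2 + 9*x + 20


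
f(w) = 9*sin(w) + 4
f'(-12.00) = 7.59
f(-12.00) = 8.83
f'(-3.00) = -8.91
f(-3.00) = 2.73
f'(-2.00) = -3.75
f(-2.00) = -4.18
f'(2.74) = -8.28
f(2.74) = 7.52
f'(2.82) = -8.54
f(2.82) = 6.84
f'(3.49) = -8.46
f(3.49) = 0.93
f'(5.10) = 3.40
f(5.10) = -4.33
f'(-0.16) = 8.89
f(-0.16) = 2.57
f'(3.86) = -6.78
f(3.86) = -1.92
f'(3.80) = -7.12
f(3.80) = -1.51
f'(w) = 9*cos(w)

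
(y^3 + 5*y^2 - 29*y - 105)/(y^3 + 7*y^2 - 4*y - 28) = (y^2 - 2*y - 15)/(y^2 - 4)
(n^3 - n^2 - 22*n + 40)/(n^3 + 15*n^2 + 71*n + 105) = (n^2 - 6*n + 8)/(n^2 + 10*n + 21)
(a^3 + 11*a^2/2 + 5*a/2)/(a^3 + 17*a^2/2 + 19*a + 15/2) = a/(a + 3)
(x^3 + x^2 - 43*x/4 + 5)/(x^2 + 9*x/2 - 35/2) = (x^2 + 7*x/2 - 2)/(x + 7)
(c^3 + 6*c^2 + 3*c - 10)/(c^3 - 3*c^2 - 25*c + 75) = (c^2 + c - 2)/(c^2 - 8*c + 15)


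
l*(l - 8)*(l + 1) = l^3 - 7*l^2 - 8*l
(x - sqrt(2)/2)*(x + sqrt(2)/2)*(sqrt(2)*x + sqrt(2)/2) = sqrt(2)*x^3 + sqrt(2)*x^2/2 - sqrt(2)*x/2 - sqrt(2)/4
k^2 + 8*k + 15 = (k + 3)*(k + 5)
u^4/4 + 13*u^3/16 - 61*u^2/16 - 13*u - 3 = (u/4 + 1)*(u - 4)*(u + 1/4)*(u + 3)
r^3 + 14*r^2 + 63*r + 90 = (r + 3)*(r + 5)*(r + 6)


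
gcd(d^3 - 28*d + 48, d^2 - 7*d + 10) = d - 2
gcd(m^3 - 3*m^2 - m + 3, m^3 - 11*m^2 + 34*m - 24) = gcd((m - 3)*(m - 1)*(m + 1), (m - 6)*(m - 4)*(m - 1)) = m - 1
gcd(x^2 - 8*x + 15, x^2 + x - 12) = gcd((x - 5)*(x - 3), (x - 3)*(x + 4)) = x - 3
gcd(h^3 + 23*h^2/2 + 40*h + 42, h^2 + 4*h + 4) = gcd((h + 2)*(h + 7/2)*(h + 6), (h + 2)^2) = h + 2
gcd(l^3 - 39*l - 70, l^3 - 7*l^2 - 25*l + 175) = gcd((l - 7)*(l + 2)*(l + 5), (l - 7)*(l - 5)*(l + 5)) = l^2 - 2*l - 35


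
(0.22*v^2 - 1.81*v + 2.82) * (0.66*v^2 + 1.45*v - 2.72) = 0.1452*v^4 - 0.8756*v^3 - 1.3617*v^2 + 9.0122*v - 7.6704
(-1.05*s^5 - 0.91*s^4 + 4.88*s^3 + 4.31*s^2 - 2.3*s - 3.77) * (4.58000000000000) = -4.809*s^5 - 4.1678*s^4 + 22.3504*s^3 + 19.7398*s^2 - 10.534*s - 17.2666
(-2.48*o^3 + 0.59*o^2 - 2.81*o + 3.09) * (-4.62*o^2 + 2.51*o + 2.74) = 11.4576*o^5 - 8.9506*o^4 + 7.6679*o^3 - 19.7123*o^2 + 0.056499999999998*o + 8.4666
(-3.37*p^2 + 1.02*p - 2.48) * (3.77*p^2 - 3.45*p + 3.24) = -12.7049*p^4 + 15.4719*p^3 - 23.7874*p^2 + 11.8608*p - 8.0352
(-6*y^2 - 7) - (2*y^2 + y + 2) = -8*y^2 - y - 9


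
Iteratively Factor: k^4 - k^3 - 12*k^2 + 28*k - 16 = (k - 1)*(k^3 - 12*k + 16) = (k - 1)*(k + 4)*(k^2 - 4*k + 4) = (k - 2)*(k - 1)*(k + 4)*(k - 2)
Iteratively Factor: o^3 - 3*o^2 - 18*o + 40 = (o - 5)*(o^2 + 2*o - 8) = (o - 5)*(o - 2)*(o + 4)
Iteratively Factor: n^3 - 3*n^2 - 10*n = (n - 5)*(n^2 + 2*n) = n*(n - 5)*(n + 2)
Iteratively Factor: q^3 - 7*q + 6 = (q + 3)*(q^2 - 3*q + 2) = (q - 1)*(q + 3)*(q - 2)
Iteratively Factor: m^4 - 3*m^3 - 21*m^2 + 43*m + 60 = (m + 4)*(m^3 - 7*m^2 + 7*m + 15) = (m - 5)*(m + 4)*(m^2 - 2*m - 3) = (m - 5)*(m + 1)*(m + 4)*(m - 3)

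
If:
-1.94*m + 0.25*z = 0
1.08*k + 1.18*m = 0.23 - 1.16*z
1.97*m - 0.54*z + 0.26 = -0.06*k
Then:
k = -0.71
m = 0.10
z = 0.76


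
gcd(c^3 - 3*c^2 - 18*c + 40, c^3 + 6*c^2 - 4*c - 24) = c - 2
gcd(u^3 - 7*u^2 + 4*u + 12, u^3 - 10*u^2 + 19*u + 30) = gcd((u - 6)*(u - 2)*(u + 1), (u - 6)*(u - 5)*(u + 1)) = u^2 - 5*u - 6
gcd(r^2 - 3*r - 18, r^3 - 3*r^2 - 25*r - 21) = r + 3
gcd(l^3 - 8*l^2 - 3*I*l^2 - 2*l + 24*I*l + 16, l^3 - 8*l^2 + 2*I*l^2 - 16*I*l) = l - 8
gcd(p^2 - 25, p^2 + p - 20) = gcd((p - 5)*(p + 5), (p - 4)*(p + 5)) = p + 5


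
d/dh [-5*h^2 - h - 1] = -10*h - 1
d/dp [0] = 0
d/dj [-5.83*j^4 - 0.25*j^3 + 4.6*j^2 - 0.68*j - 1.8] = -23.32*j^3 - 0.75*j^2 + 9.2*j - 0.68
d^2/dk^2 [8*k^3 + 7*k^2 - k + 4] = 48*k + 14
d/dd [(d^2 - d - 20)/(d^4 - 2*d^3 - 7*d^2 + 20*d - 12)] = (-2*d^4 + d^3 + 78*d^2 + 49*d - 206)/(d^7 - 2*d^6 - 14*d^5 + 40*d^4 + 25*d^3 - 182*d^2 + 204*d - 72)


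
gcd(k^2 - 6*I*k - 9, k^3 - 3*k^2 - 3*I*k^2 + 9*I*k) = k - 3*I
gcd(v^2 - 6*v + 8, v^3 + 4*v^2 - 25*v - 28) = v - 4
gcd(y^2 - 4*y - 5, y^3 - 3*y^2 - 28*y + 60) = 1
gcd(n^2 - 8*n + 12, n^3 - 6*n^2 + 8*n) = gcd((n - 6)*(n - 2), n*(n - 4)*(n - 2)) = n - 2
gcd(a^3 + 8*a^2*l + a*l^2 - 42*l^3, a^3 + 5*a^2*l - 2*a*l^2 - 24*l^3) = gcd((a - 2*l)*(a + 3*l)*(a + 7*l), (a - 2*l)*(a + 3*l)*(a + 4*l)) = a^2 + a*l - 6*l^2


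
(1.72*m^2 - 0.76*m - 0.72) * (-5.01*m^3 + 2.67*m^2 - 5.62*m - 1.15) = -8.6172*m^5 + 8.4*m^4 - 8.0884*m^3 + 0.370800000000001*m^2 + 4.9204*m + 0.828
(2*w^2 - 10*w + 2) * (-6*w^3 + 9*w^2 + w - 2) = -12*w^5 + 78*w^4 - 100*w^3 + 4*w^2 + 22*w - 4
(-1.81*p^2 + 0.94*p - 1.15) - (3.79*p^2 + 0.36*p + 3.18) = -5.6*p^2 + 0.58*p - 4.33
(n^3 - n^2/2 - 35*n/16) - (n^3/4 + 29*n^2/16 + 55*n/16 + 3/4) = 3*n^3/4 - 37*n^2/16 - 45*n/8 - 3/4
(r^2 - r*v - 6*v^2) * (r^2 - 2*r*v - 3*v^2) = r^4 - 3*r^3*v - 7*r^2*v^2 + 15*r*v^3 + 18*v^4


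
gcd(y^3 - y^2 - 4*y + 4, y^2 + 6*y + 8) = y + 2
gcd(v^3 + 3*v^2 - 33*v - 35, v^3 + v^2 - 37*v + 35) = v^2 + 2*v - 35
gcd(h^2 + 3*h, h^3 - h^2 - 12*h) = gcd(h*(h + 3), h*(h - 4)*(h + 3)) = h^2 + 3*h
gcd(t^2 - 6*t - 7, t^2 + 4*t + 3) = t + 1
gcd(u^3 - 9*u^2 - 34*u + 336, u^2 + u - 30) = u + 6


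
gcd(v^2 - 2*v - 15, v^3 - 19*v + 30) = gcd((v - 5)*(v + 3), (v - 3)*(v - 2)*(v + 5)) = 1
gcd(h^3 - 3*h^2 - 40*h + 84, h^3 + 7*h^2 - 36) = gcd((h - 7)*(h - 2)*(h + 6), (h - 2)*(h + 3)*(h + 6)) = h^2 + 4*h - 12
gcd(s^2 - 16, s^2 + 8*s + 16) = s + 4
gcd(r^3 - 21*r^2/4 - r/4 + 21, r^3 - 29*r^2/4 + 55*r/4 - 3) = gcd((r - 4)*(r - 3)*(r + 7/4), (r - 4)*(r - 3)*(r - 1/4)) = r^2 - 7*r + 12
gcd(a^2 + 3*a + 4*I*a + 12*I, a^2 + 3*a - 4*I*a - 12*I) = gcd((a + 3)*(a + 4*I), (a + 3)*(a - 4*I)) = a + 3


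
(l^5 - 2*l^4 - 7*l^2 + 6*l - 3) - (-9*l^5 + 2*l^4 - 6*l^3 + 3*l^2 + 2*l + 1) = 10*l^5 - 4*l^4 + 6*l^3 - 10*l^2 + 4*l - 4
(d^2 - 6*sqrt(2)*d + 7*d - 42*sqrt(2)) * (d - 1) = d^3 - 6*sqrt(2)*d^2 + 6*d^2 - 36*sqrt(2)*d - 7*d + 42*sqrt(2)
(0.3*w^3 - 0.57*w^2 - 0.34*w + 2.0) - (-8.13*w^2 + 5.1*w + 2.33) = 0.3*w^3 + 7.56*w^2 - 5.44*w - 0.33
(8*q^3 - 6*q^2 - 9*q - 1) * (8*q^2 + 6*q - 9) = 64*q^5 - 180*q^3 - 8*q^2 + 75*q + 9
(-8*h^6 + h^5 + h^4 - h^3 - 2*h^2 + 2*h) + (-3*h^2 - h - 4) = -8*h^6 + h^5 + h^4 - h^3 - 5*h^2 + h - 4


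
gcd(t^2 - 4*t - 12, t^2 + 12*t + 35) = 1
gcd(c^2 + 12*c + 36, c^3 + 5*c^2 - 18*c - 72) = c + 6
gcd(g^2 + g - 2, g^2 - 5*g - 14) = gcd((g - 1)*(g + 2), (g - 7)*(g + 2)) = g + 2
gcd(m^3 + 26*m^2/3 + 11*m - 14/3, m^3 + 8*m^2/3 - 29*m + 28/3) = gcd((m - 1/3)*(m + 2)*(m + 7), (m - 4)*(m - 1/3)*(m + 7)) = m^2 + 20*m/3 - 7/3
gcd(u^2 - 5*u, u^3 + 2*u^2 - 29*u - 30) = u - 5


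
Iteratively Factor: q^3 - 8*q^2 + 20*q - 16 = (q - 2)*(q^2 - 6*q + 8) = (q - 2)^2*(q - 4)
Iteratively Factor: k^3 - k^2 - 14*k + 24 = (k - 3)*(k^2 + 2*k - 8) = (k - 3)*(k - 2)*(k + 4)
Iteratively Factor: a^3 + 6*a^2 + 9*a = (a + 3)*(a^2 + 3*a) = a*(a + 3)*(a + 3)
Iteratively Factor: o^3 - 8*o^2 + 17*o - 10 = (o - 5)*(o^2 - 3*o + 2) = (o - 5)*(o - 2)*(o - 1)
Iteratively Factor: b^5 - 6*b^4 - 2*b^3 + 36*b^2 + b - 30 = (b + 2)*(b^4 - 8*b^3 + 14*b^2 + 8*b - 15) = (b - 1)*(b + 2)*(b^3 - 7*b^2 + 7*b + 15) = (b - 3)*(b - 1)*(b + 2)*(b^2 - 4*b - 5) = (b - 3)*(b - 1)*(b + 1)*(b + 2)*(b - 5)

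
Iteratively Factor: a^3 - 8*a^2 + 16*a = (a - 4)*(a^2 - 4*a) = a*(a - 4)*(a - 4)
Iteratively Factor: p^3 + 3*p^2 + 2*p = (p)*(p^2 + 3*p + 2) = p*(p + 1)*(p + 2)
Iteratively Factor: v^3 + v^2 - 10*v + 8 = (v + 4)*(v^2 - 3*v + 2) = (v - 1)*(v + 4)*(v - 2)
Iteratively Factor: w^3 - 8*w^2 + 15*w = (w)*(w^2 - 8*w + 15) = w*(w - 5)*(w - 3)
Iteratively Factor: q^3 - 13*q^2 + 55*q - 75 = (q - 5)*(q^2 - 8*q + 15) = (q - 5)^2*(q - 3)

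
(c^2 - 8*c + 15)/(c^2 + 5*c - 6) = (c^2 - 8*c + 15)/(c^2 + 5*c - 6)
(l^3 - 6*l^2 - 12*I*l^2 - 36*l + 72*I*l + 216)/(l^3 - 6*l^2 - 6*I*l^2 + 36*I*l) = (l - 6*I)/l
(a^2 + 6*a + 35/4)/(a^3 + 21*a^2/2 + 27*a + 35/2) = (a + 7/2)/(a^2 + 8*a + 7)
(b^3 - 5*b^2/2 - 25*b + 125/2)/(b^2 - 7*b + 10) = (2*b^2 + 5*b - 25)/(2*(b - 2))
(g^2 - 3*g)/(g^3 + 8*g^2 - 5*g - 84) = g/(g^2 + 11*g + 28)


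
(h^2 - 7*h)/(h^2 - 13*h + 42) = h/(h - 6)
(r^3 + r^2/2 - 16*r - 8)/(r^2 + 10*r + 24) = (r^2 - 7*r/2 - 2)/(r + 6)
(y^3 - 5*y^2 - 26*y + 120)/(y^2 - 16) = (y^2 - y - 30)/(y + 4)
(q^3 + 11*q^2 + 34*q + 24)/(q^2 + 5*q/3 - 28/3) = 3*(q^2 + 7*q + 6)/(3*q - 7)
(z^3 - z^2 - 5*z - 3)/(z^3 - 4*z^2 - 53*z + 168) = (z^2 + 2*z + 1)/(z^2 - z - 56)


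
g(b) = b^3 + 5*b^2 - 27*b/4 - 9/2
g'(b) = 3*b^2 + 10*b - 27/4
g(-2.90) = 32.74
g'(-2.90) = -10.52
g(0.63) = -6.52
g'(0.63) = 0.74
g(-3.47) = 37.35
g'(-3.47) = -5.33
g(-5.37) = 21.08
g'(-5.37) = 26.06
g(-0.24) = -2.61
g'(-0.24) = -8.98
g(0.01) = -4.57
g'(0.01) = -6.65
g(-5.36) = 21.34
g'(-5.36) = 25.84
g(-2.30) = 25.31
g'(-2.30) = -13.88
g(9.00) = 1068.75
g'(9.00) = 326.25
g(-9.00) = -267.75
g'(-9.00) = 146.25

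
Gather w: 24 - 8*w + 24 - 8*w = 48 - 16*w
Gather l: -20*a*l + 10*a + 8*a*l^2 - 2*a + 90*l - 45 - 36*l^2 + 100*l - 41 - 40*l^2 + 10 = 8*a + l^2*(8*a - 76) + l*(190 - 20*a) - 76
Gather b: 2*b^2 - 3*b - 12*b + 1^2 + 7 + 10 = 2*b^2 - 15*b + 18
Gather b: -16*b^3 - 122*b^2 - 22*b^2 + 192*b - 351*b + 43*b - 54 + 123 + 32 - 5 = -16*b^3 - 144*b^2 - 116*b + 96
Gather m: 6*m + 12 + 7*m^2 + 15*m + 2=7*m^2 + 21*m + 14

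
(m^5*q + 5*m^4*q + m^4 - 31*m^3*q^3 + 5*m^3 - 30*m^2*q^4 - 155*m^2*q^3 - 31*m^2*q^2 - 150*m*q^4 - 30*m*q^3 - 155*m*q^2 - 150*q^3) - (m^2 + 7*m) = m^5*q + 5*m^4*q + m^4 - 31*m^3*q^3 + 5*m^3 - 30*m^2*q^4 - 155*m^2*q^3 - 31*m^2*q^2 - m^2 - 150*m*q^4 - 30*m*q^3 - 155*m*q^2 - 7*m - 150*q^3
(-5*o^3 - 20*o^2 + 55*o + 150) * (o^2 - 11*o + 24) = -5*o^5 + 35*o^4 + 155*o^3 - 935*o^2 - 330*o + 3600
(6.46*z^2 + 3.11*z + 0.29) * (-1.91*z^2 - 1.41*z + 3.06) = -12.3386*z^4 - 15.0487*z^3 + 14.8286*z^2 + 9.1077*z + 0.8874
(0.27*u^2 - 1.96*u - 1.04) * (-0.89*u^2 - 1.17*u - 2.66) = -0.2403*u^4 + 1.4285*u^3 + 2.5006*u^2 + 6.4304*u + 2.7664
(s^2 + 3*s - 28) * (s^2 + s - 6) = s^4 + 4*s^3 - 31*s^2 - 46*s + 168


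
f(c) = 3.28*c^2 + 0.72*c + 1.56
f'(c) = 6.56*c + 0.72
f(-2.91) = 27.24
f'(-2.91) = -18.37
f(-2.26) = 16.69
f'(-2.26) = -14.11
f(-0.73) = 2.78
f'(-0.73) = -4.07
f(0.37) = 2.28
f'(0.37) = 3.15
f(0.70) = 3.67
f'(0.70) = 5.31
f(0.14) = 1.73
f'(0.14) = 1.64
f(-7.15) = 164.09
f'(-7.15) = -46.18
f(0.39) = 2.34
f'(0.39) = 3.28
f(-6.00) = 115.32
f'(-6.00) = -38.64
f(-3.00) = 28.92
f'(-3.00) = -18.96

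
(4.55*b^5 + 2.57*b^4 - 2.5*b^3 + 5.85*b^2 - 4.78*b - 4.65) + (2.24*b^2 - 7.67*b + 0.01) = 4.55*b^5 + 2.57*b^4 - 2.5*b^3 + 8.09*b^2 - 12.45*b - 4.64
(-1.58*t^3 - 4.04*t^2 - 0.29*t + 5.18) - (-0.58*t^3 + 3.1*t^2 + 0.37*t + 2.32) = -1.0*t^3 - 7.14*t^2 - 0.66*t + 2.86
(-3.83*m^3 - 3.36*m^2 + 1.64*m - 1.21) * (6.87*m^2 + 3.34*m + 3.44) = -26.3121*m^5 - 35.8754*m^4 - 13.1308*m^3 - 14.3935*m^2 + 1.6002*m - 4.1624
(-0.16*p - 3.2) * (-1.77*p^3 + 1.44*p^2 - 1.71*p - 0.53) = 0.2832*p^4 + 5.4336*p^3 - 4.3344*p^2 + 5.5568*p + 1.696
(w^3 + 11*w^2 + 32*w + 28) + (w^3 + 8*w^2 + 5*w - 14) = 2*w^3 + 19*w^2 + 37*w + 14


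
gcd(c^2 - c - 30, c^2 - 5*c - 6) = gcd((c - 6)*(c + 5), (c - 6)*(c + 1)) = c - 6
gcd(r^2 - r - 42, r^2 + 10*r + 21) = 1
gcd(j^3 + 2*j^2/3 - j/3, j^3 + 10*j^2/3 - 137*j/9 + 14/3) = j - 1/3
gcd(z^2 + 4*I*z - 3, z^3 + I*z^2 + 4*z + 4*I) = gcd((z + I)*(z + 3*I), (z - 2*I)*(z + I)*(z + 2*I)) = z + I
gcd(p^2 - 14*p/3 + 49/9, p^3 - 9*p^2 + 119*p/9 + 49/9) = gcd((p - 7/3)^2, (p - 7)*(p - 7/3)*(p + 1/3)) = p - 7/3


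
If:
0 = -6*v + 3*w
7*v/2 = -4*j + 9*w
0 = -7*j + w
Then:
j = 0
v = 0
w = 0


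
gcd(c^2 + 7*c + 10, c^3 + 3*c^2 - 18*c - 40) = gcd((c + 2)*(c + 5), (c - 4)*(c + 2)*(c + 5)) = c^2 + 7*c + 10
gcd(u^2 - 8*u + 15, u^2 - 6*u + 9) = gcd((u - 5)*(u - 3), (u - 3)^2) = u - 3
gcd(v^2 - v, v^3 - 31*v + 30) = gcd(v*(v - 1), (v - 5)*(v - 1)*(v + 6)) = v - 1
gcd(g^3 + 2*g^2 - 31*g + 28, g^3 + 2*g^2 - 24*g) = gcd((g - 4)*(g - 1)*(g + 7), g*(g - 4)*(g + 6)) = g - 4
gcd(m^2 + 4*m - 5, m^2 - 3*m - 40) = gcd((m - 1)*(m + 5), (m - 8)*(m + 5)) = m + 5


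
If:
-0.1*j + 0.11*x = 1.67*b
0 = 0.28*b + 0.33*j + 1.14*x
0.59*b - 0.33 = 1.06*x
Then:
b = -0.11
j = 1.37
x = -0.37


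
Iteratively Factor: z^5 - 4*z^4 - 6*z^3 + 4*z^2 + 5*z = (z + 1)*(z^4 - 5*z^3 - z^2 + 5*z) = (z - 1)*(z + 1)*(z^3 - 4*z^2 - 5*z) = (z - 5)*(z - 1)*(z + 1)*(z^2 + z) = z*(z - 5)*(z - 1)*(z + 1)*(z + 1)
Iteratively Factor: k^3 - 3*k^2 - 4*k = (k - 4)*(k^2 + k) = (k - 4)*(k + 1)*(k)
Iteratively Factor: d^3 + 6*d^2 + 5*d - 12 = (d + 4)*(d^2 + 2*d - 3) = (d + 3)*(d + 4)*(d - 1)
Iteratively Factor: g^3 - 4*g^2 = (g - 4)*(g^2) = g*(g - 4)*(g)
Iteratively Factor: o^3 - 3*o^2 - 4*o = (o - 4)*(o^2 + o) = o*(o - 4)*(o + 1)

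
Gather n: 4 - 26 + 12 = -10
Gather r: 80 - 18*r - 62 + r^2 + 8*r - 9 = r^2 - 10*r + 9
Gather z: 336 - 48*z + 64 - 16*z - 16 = 384 - 64*z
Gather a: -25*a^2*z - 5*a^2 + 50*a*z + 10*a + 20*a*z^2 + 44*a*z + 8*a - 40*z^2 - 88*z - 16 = a^2*(-25*z - 5) + a*(20*z^2 + 94*z + 18) - 40*z^2 - 88*z - 16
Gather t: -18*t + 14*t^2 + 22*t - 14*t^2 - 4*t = 0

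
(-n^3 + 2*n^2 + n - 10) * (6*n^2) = -6*n^5 + 12*n^4 + 6*n^3 - 60*n^2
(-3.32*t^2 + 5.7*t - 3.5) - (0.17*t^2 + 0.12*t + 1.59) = -3.49*t^2 + 5.58*t - 5.09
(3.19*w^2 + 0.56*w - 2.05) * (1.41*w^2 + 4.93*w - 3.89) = 4.4979*w^4 + 16.5163*w^3 - 12.5388*w^2 - 12.2849*w + 7.9745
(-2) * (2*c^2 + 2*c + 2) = -4*c^2 - 4*c - 4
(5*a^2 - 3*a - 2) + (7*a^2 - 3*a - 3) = 12*a^2 - 6*a - 5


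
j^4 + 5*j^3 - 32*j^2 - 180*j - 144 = (j - 6)*(j + 1)*(j + 4)*(j + 6)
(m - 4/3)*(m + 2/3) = m^2 - 2*m/3 - 8/9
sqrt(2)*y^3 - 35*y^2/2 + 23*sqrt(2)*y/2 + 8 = (y - 8*sqrt(2))*(y - sqrt(2))*(sqrt(2)*y + 1/2)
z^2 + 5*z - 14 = (z - 2)*(z + 7)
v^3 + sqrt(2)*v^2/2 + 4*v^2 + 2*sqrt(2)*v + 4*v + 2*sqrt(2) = (v + 2)^2*(v + sqrt(2)/2)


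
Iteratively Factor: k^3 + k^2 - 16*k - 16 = (k + 4)*(k^2 - 3*k - 4) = (k + 1)*(k + 4)*(k - 4)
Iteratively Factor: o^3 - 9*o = (o + 3)*(o^2 - 3*o) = o*(o + 3)*(o - 3)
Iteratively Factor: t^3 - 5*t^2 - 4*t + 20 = (t + 2)*(t^2 - 7*t + 10) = (t - 5)*(t + 2)*(t - 2)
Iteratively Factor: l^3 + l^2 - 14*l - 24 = (l - 4)*(l^2 + 5*l + 6) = (l - 4)*(l + 2)*(l + 3)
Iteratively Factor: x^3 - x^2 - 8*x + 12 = (x - 2)*(x^2 + x - 6) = (x - 2)*(x + 3)*(x - 2)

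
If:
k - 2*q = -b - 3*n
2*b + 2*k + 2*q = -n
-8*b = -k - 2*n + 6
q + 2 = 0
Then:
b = -38/45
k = 182/45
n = -12/5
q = -2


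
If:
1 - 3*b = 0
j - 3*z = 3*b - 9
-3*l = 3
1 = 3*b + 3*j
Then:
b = 1/3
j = 0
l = -1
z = 8/3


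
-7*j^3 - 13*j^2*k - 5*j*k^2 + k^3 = (-7*j + k)*(j + k)^2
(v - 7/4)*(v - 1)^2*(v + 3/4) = v^4 - 3*v^3 + 27*v^2/16 + 13*v/8 - 21/16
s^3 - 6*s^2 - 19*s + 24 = (s - 8)*(s - 1)*(s + 3)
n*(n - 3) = n^2 - 3*n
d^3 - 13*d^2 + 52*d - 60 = (d - 6)*(d - 5)*(d - 2)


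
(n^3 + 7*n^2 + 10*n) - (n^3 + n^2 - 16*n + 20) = 6*n^2 + 26*n - 20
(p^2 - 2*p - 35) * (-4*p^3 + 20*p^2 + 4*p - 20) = -4*p^5 + 28*p^4 + 104*p^3 - 728*p^2 - 100*p + 700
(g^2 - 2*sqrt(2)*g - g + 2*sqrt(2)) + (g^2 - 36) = 2*g^2 - 2*sqrt(2)*g - g - 36 + 2*sqrt(2)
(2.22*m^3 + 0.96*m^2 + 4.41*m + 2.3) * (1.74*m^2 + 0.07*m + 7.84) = 3.8628*m^5 + 1.8258*m^4 + 25.1454*m^3 + 11.8371*m^2 + 34.7354*m + 18.032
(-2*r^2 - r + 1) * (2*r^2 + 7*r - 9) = -4*r^4 - 16*r^3 + 13*r^2 + 16*r - 9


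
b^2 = b^2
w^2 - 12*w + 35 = (w - 7)*(w - 5)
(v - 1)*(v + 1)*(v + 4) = v^3 + 4*v^2 - v - 4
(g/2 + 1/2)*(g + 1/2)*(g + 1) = g^3/2 + 5*g^2/4 + g + 1/4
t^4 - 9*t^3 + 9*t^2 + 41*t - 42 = (t - 7)*(t - 3)*(t - 1)*(t + 2)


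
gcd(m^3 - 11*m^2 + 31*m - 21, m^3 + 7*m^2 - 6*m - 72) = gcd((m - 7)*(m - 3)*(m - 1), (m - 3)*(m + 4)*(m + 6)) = m - 3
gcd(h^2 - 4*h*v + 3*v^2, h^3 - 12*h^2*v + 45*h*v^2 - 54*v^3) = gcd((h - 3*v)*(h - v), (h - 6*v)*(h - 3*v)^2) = -h + 3*v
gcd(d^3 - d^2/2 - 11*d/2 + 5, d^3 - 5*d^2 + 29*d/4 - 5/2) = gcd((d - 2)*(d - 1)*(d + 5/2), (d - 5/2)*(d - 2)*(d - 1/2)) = d - 2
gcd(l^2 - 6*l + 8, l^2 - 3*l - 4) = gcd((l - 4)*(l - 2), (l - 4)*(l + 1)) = l - 4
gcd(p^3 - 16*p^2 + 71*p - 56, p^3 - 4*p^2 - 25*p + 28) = p^2 - 8*p + 7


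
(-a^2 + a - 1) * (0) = 0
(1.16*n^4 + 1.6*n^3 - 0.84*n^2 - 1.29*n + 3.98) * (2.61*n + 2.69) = 3.0276*n^5 + 7.2964*n^4 + 2.1116*n^3 - 5.6265*n^2 + 6.9177*n + 10.7062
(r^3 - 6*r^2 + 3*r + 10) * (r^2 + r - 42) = r^5 - 5*r^4 - 45*r^3 + 265*r^2 - 116*r - 420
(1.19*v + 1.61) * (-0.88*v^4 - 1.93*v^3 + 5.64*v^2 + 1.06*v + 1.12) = -1.0472*v^5 - 3.7135*v^4 + 3.6043*v^3 + 10.3418*v^2 + 3.0394*v + 1.8032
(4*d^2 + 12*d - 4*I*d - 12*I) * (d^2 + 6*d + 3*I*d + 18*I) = 4*d^4 + 36*d^3 + 8*I*d^3 + 84*d^2 + 72*I*d^2 + 108*d + 144*I*d + 216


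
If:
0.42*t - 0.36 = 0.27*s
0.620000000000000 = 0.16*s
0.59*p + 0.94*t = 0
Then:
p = -5.33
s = 3.88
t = 3.35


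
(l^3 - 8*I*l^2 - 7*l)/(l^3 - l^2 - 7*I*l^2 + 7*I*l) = (l - I)/(l - 1)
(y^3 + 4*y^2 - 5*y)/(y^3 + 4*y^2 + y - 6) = y*(y + 5)/(y^2 + 5*y + 6)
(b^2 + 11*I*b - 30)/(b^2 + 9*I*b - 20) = (b + 6*I)/(b + 4*I)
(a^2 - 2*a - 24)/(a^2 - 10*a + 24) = (a + 4)/(a - 4)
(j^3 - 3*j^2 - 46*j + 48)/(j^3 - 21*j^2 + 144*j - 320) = (j^2 + 5*j - 6)/(j^2 - 13*j + 40)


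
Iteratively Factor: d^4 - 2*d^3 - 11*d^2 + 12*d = (d - 1)*(d^3 - d^2 - 12*d) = d*(d - 1)*(d^2 - d - 12) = d*(d - 1)*(d + 3)*(d - 4)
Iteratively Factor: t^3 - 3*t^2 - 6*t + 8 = (t - 4)*(t^2 + t - 2) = (t - 4)*(t - 1)*(t + 2)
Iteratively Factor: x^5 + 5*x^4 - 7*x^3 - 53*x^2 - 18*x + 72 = (x - 3)*(x^4 + 8*x^3 + 17*x^2 - 2*x - 24) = (x - 3)*(x + 2)*(x^3 + 6*x^2 + 5*x - 12) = (x - 3)*(x + 2)*(x + 3)*(x^2 + 3*x - 4) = (x - 3)*(x - 1)*(x + 2)*(x + 3)*(x + 4)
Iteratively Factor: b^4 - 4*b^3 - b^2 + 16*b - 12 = (b - 1)*(b^3 - 3*b^2 - 4*b + 12) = (b - 3)*(b - 1)*(b^2 - 4) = (b - 3)*(b - 2)*(b - 1)*(b + 2)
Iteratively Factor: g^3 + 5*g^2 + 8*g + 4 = (g + 2)*(g^2 + 3*g + 2) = (g + 1)*(g + 2)*(g + 2)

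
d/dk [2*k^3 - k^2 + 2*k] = 6*k^2 - 2*k + 2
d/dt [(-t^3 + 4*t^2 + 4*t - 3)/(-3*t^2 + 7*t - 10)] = (3*t^4 - 14*t^3 + 70*t^2 - 98*t - 19)/(9*t^4 - 42*t^3 + 109*t^2 - 140*t + 100)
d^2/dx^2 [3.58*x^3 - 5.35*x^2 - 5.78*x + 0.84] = 21.48*x - 10.7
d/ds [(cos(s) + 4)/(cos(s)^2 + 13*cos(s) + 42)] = (cos(s)^2 + 8*cos(s) + 10)*sin(s)/(cos(s)^2 + 13*cos(s) + 42)^2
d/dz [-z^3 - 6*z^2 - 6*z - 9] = -3*z^2 - 12*z - 6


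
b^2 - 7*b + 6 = (b - 6)*(b - 1)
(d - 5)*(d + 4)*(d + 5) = d^3 + 4*d^2 - 25*d - 100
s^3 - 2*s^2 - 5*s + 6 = (s - 3)*(s - 1)*(s + 2)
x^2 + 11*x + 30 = (x + 5)*(x + 6)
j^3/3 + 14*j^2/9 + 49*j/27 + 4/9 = (j/3 + 1)*(j + 1/3)*(j + 4/3)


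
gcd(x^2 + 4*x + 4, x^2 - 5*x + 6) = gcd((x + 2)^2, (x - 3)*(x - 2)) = 1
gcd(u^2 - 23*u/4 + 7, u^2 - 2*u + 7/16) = u - 7/4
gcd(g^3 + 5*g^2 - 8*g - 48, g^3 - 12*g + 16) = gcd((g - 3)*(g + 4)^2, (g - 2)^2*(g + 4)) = g + 4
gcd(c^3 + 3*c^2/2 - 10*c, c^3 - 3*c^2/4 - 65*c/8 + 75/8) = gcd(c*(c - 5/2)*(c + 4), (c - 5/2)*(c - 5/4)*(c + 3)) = c - 5/2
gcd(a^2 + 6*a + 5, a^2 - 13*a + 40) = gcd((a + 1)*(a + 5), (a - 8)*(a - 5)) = 1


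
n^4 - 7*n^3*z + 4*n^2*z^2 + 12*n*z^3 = n*(n - 6*z)*(n - 2*z)*(n + z)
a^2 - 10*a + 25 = (a - 5)^2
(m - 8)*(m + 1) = m^2 - 7*m - 8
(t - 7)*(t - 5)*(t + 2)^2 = t^4 - 8*t^3 - 9*t^2 + 92*t + 140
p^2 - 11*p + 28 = (p - 7)*(p - 4)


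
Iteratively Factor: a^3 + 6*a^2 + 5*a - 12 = (a + 3)*(a^2 + 3*a - 4) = (a - 1)*(a + 3)*(a + 4)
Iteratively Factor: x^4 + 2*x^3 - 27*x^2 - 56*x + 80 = (x + 4)*(x^3 - 2*x^2 - 19*x + 20) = (x + 4)^2*(x^2 - 6*x + 5) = (x - 5)*(x + 4)^2*(x - 1)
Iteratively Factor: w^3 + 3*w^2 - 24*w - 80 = (w - 5)*(w^2 + 8*w + 16) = (w - 5)*(w + 4)*(w + 4)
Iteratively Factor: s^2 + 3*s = (s + 3)*(s)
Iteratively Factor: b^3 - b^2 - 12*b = (b - 4)*(b^2 + 3*b) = (b - 4)*(b + 3)*(b)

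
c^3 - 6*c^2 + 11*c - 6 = (c - 3)*(c - 2)*(c - 1)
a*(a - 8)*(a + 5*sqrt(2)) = a^3 - 8*a^2 + 5*sqrt(2)*a^2 - 40*sqrt(2)*a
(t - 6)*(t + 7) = t^2 + t - 42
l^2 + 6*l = l*(l + 6)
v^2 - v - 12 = (v - 4)*(v + 3)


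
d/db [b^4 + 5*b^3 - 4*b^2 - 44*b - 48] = 4*b^3 + 15*b^2 - 8*b - 44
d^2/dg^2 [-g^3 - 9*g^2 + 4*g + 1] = -6*g - 18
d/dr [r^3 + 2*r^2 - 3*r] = 3*r^2 + 4*r - 3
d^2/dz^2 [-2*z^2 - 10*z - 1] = -4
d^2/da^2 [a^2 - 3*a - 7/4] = 2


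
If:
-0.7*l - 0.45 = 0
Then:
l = -0.64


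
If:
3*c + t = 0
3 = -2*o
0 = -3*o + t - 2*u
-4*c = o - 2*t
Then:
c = 3/20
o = -3/2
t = -9/20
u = 81/40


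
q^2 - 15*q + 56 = (q - 8)*(q - 7)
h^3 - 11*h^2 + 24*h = h*(h - 8)*(h - 3)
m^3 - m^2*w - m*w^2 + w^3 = (m - w)^2*(m + w)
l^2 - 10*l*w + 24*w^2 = (l - 6*w)*(l - 4*w)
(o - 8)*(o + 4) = o^2 - 4*o - 32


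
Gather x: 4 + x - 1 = x + 3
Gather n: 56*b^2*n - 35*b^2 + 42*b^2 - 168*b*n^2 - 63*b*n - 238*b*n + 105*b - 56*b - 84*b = 7*b^2 - 168*b*n^2 - 35*b + n*(56*b^2 - 301*b)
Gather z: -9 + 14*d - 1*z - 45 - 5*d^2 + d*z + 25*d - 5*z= -5*d^2 + 39*d + z*(d - 6) - 54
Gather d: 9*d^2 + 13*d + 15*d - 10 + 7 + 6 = 9*d^2 + 28*d + 3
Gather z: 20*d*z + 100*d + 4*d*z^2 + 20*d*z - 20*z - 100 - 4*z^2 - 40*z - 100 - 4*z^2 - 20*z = 100*d + z^2*(4*d - 8) + z*(40*d - 80) - 200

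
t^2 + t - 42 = (t - 6)*(t + 7)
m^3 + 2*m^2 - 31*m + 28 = (m - 4)*(m - 1)*(m + 7)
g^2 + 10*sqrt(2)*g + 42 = (g + 3*sqrt(2))*(g + 7*sqrt(2))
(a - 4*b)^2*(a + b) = a^3 - 7*a^2*b + 8*a*b^2 + 16*b^3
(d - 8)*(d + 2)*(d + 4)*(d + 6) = d^4 + 4*d^3 - 52*d^2 - 304*d - 384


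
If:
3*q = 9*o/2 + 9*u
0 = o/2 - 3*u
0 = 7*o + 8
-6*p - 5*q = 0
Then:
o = -8/7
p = 40/21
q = -16/7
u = -4/21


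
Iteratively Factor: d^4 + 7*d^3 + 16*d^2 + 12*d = (d + 3)*(d^3 + 4*d^2 + 4*d) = (d + 2)*(d + 3)*(d^2 + 2*d) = (d + 2)^2*(d + 3)*(d)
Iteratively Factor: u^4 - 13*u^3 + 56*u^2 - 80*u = (u)*(u^3 - 13*u^2 + 56*u - 80) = u*(u - 4)*(u^2 - 9*u + 20) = u*(u - 4)^2*(u - 5)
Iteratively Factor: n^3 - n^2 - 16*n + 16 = (n + 4)*(n^2 - 5*n + 4) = (n - 1)*(n + 4)*(n - 4)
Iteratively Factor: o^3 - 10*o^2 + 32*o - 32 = (o - 4)*(o^2 - 6*o + 8) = (o - 4)*(o - 2)*(o - 4)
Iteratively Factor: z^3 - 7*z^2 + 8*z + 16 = (z + 1)*(z^2 - 8*z + 16) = (z - 4)*(z + 1)*(z - 4)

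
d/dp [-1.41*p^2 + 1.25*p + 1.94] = 1.25 - 2.82*p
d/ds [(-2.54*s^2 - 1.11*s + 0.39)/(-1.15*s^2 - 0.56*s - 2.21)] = (0.1459*s^2 + 12.1238*s + 2.6715)/(1.3225*s^4 + 1.288*s^3 + 5.3966*s^2 + 2.4752*s + 4.8841)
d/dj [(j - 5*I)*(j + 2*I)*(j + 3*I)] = 3*j^2 + 19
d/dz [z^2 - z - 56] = 2*z - 1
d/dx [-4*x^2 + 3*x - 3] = 3 - 8*x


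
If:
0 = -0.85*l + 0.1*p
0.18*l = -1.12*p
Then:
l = 0.00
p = 0.00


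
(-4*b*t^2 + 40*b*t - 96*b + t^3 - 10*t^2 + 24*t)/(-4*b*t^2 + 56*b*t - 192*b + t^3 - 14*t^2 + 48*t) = (t - 4)/(t - 8)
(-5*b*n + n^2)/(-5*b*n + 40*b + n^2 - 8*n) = n/(n - 8)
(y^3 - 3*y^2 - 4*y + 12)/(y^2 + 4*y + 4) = (y^2 - 5*y + 6)/(y + 2)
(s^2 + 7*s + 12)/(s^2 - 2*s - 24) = (s + 3)/(s - 6)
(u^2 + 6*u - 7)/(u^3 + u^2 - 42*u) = (u - 1)/(u*(u - 6))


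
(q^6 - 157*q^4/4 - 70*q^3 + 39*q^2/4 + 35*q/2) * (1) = q^6 - 157*q^4/4 - 70*q^3 + 39*q^2/4 + 35*q/2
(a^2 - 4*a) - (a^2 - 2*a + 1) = -2*a - 1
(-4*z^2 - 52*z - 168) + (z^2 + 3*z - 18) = -3*z^2 - 49*z - 186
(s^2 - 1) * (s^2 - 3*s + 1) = s^4 - 3*s^3 + 3*s - 1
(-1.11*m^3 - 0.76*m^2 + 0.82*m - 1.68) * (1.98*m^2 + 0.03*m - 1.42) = -2.1978*m^5 - 1.5381*m^4 + 3.177*m^3 - 2.2226*m^2 - 1.2148*m + 2.3856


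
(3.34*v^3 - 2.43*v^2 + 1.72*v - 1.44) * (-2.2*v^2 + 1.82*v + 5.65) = -7.348*v^5 + 11.4248*v^4 + 10.6644*v^3 - 7.4311*v^2 + 7.0972*v - 8.136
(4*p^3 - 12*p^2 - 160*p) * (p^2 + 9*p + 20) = 4*p^5 + 24*p^4 - 188*p^3 - 1680*p^2 - 3200*p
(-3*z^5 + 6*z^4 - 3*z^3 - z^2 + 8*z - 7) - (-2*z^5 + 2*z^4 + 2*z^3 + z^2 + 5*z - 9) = -z^5 + 4*z^4 - 5*z^3 - 2*z^2 + 3*z + 2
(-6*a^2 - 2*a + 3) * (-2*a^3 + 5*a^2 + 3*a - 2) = 12*a^5 - 26*a^4 - 34*a^3 + 21*a^2 + 13*a - 6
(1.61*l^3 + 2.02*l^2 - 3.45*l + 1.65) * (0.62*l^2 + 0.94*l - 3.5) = 0.9982*l^5 + 2.7658*l^4 - 5.8752*l^3 - 9.29*l^2 + 13.626*l - 5.775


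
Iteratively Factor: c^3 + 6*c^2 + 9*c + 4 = (c + 4)*(c^2 + 2*c + 1) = (c + 1)*(c + 4)*(c + 1)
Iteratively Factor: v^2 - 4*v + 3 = (v - 1)*(v - 3)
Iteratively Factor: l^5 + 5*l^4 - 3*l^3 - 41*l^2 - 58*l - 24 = (l + 1)*(l^4 + 4*l^3 - 7*l^2 - 34*l - 24) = (l - 3)*(l + 1)*(l^3 + 7*l^2 + 14*l + 8) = (l - 3)*(l + 1)*(l + 4)*(l^2 + 3*l + 2) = (l - 3)*(l + 1)*(l + 2)*(l + 4)*(l + 1)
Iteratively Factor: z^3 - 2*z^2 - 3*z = (z + 1)*(z^2 - 3*z) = z*(z + 1)*(z - 3)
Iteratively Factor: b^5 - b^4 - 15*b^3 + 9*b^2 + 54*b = (b)*(b^4 - b^3 - 15*b^2 + 9*b + 54) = b*(b + 2)*(b^3 - 3*b^2 - 9*b + 27) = b*(b + 2)*(b + 3)*(b^2 - 6*b + 9) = b*(b - 3)*(b + 2)*(b + 3)*(b - 3)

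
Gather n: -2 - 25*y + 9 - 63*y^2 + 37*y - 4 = -63*y^2 + 12*y + 3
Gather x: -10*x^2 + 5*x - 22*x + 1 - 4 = -10*x^2 - 17*x - 3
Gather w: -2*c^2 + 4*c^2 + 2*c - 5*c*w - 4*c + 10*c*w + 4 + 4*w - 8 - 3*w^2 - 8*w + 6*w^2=2*c^2 - 2*c + 3*w^2 + w*(5*c - 4) - 4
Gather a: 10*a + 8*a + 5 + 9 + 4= 18*a + 18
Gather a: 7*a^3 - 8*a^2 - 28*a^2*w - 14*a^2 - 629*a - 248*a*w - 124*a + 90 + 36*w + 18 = 7*a^3 + a^2*(-28*w - 22) + a*(-248*w - 753) + 36*w + 108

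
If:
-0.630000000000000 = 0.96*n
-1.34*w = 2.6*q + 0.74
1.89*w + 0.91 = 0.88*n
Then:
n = -0.66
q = 0.12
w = -0.79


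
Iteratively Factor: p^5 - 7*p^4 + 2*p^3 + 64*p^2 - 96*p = (p + 3)*(p^4 - 10*p^3 + 32*p^2 - 32*p) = p*(p + 3)*(p^3 - 10*p^2 + 32*p - 32) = p*(p - 4)*(p + 3)*(p^2 - 6*p + 8) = p*(p - 4)^2*(p + 3)*(p - 2)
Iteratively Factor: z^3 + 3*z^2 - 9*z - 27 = (z + 3)*(z^2 - 9) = (z - 3)*(z + 3)*(z + 3)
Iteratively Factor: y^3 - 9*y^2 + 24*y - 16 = (y - 1)*(y^2 - 8*y + 16) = (y - 4)*(y - 1)*(y - 4)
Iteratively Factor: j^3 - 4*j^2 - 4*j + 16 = (j - 4)*(j^2 - 4) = (j - 4)*(j - 2)*(j + 2)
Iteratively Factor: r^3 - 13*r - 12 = (r + 1)*(r^2 - r - 12) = (r + 1)*(r + 3)*(r - 4)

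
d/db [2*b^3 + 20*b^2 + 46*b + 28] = 6*b^2 + 40*b + 46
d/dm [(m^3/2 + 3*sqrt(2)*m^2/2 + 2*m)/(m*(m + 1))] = (m^2 + 2*m - 4 + 3*sqrt(2))/(2*(m^2 + 2*m + 1))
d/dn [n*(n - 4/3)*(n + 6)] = 3*n^2 + 28*n/3 - 8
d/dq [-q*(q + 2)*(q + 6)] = -3*q^2 - 16*q - 12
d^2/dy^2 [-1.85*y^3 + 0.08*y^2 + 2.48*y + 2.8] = 0.16 - 11.1*y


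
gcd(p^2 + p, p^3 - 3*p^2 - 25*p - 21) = p + 1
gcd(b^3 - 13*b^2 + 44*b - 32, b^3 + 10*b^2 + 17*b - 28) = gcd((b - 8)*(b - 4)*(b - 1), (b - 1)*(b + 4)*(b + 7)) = b - 1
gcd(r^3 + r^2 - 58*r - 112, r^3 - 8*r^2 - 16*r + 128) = r - 8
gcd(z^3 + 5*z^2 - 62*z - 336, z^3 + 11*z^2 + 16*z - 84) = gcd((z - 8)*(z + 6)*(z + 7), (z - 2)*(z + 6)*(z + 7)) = z^2 + 13*z + 42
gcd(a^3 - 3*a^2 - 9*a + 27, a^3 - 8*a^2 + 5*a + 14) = 1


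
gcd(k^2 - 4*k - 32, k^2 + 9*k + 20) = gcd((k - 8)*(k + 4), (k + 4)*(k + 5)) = k + 4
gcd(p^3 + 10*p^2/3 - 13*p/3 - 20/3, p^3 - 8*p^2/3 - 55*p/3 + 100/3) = p^2 + 7*p/3 - 20/3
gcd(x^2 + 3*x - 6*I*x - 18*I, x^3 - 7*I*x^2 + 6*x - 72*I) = x - 6*I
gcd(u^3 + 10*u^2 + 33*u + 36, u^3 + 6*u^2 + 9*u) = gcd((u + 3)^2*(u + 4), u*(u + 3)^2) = u^2 + 6*u + 9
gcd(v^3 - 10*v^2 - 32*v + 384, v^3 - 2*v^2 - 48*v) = v^2 - 2*v - 48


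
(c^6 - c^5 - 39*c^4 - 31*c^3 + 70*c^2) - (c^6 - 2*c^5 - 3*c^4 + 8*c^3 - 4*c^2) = c^5 - 36*c^4 - 39*c^3 + 74*c^2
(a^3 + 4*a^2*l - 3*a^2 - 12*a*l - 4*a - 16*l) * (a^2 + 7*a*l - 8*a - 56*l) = a^5 + 11*a^4*l - 11*a^4 + 28*a^3*l^2 - 121*a^3*l + 20*a^3 - 308*a^2*l^2 + 220*a^2*l + 32*a^2 + 560*a*l^2 + 352*a*l + 896*l^2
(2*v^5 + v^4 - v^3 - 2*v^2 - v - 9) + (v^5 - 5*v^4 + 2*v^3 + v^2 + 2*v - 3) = 3*v^5 - 4*v^4 + v^3 - v^2 + v - 12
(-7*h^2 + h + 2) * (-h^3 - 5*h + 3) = 7*h^5 - h^4 + 33*h^3 - 26*h^2 - 7*h + 6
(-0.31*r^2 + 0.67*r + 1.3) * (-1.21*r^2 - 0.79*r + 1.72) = 0.3751*r^4 - 0.5658*r^3 - 2.6355*r^2 + 0.1254*r + 2.236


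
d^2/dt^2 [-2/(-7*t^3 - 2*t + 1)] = 4*(-21*t*(7*t^3 + 2*t - 1) + (21*t^2 + 2)^2)/(7*t^3 + 2*t - 1)^3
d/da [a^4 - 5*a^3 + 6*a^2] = a*(4*a^2 - 15*a + 12)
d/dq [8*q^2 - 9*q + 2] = 16*q - 9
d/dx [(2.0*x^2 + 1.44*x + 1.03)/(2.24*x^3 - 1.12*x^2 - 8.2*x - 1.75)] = (-4.48*x^4 - 6.4512*x^3 - 21.7088*x^2 - 4.6928*x + 5.926)/(5.0176*x^6 - 5.0176*x^5 - 35.4816*x^4 + 10.528*x^3 + 71.16*x^2 + 28.7*x + 3.0625)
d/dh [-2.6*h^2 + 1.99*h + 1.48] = 1.99 - 5.2*h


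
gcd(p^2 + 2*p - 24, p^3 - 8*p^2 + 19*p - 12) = p - 4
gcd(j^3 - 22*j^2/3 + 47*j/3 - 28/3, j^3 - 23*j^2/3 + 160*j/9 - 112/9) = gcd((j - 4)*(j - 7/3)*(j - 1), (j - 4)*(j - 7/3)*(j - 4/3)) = j^2 - 19*j/3 + 28/3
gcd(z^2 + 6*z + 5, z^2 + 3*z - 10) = z + 5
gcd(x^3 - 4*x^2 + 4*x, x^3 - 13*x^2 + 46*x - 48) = x - 2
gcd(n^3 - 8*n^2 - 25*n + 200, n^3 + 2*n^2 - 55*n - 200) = n^2 - 3*n - 40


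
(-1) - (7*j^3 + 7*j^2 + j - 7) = -7*j^3 - 7*j^2 - j + 6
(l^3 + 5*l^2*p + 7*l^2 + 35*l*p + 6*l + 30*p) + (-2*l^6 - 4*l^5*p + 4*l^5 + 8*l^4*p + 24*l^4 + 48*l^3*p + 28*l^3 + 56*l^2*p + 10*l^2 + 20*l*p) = -2*l^6 - 4*l^5*p + 4*l^5 + 8*l^4*p + 24*l^4 + 48*l^3*p + 29*l^3 + 61*l^2*p + 17*l^2 + 55*l*p + 6*l + 30*p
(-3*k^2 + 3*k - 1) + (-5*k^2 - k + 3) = -8*k^2 + 2*k + 2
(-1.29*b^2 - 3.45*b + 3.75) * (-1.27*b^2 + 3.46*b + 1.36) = 1.6383*b^4 - 0.0819000000000001*b^3 - 18.4539*b^2 + 8.283*b + 5.1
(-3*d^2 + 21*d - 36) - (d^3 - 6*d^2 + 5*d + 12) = -d^3 + 3*d^2 + 16*d - 48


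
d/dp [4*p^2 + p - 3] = 8*p + 1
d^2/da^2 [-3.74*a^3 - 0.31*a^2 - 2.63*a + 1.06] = -22.44*a - 0.62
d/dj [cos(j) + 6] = -sin(j)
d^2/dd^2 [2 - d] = 0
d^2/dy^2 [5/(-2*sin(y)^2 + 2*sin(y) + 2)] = 5*(-4*sin(y)^4 + 3*sin(y)^3 + sin(y)^2 - 5*sin(y) + 4)/(2*(sin(y) + cos(y)^2)^3)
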